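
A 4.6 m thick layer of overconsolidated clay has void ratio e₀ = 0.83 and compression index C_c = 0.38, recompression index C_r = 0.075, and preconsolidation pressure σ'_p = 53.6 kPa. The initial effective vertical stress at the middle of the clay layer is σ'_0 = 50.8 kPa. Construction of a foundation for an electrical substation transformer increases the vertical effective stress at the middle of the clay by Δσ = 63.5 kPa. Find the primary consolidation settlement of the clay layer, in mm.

S_c ≈ 319 mm

Final effective stress: σ'_f = 50.8 + 63.5 = 114.3 kPa.
σ'_f = 114.3 > σ'_p = 53.6 kPa, so the stress path crosses the preconsolidation pressure — recompression up to σ'_p, then virgin compression beyond:
S_c = H/(1+e₀)·[C_r·log₁₀(σ'_p/σ'_0) + C_c·log₁₀(σ'_f/σ'_p)]
    = 4.6/1.83 × [0.075×log₁₀(53.6/50.8) + 0.38×log₁₀(114.3/53.6)]
    = 2.5137 × [0.0017476 + 0.12497] = 0.3185 m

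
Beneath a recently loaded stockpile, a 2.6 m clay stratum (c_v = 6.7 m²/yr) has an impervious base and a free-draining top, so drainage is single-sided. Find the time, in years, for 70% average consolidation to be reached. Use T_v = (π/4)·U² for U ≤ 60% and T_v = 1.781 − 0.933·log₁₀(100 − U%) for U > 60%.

Drainage path length: H_d = H = 2.6 m (single drainage).
U > 60%: T_v = 1.781 − 0.933·log₁₀(100 − 70) = 0.40285.
t = T_v·H_d²/c_v = 0.40285×2.6²/6.7 = 0.4065 years.

t ≈ 0.406 years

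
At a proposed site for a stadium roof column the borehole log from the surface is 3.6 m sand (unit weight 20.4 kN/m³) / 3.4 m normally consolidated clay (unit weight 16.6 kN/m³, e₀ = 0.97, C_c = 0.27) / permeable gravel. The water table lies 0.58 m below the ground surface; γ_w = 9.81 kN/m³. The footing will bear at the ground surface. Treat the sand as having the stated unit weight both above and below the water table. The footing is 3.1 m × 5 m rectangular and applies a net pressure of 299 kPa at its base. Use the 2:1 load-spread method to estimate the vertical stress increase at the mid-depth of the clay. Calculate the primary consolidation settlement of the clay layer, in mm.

Mid-depth of clay below the ground surface: z = 3.6 + 3.4/2 = 5.3 m.
Total vertical stress at mid-clay: σ_v = 20.4×3.6 + 16.6×1.7 = 101.66 kPa.
Pore pressure: u = 9.81×(5.3 − 0.58) = 46.303 kPa.
Initial effective stress: σ'_0 = σ_v − u = 101.66 − 46.303 = 55.357 kPa.
Stress increase at mid-clay by the 2:1 spreading method:
Δσ = qBL/((B+z)(L+z)) = 299×3.1×5/((3.1+5.3)(5+5.3)) = 53.566 kPa
Final effective stress: σ'_f = σ'_0 + Δσ = 55.357 + 53.566 = 108.92 kPa.
Normally consolidated clay, so the full stress increment lies on the virgin compression line:
S_c = C_c·H/(1+e₀)·log₁₀(σ'_f/σ'_0) = 0.27×3.4/(1+0.97)×log₁₀(108.92/55.357)
    = 0.46599 × 0.29394 = 0.137 m

S_c ≈ 137 mm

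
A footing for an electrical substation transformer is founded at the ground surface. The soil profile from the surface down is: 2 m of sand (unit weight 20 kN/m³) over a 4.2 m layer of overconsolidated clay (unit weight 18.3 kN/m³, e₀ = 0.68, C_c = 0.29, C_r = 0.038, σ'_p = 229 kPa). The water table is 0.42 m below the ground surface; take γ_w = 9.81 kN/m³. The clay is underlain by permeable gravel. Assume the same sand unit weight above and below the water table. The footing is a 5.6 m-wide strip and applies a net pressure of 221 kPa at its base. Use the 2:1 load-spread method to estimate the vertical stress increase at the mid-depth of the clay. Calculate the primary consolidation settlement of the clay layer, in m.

S_c ≈ 0.0573 m

Mid-depth of clay below the ground surface: z = 2 + 4.2/2 = 4.1 m.
Total vertical stress at mid-clay: σ_v = 20×2 + 18.3×2.1 = 78.43 kPa.
Pore pressure: u = 9.81×(4.1 − 0.42) = 36.101 kPa.
Initial effective stress: σ'_0 = σ_v − u = 78.43 − 36.101 = 42.329 kPa.
Stress increase at mid-clay by the 2:1 spreading method:
Δσ = qB/(B+z) = 221×5.6/(5.6+4.1) = 127.59 kPa
Final effective stress: σ'_f = 42.329 + 127.59 = 169.92 kPa.
σ'_f = 169.92 ≤ σ'_p = 229 kPa, so the clay remains overconsolidated and only the recompression index applies:
S_c = C_r·H/(1+e₀)·log₁₀(σ'_f/σ'_0) = 0.038×4.2/1.68×log₁₀(169.92/42.329)
    = 0.095 × 0.60361 = 0.05734 m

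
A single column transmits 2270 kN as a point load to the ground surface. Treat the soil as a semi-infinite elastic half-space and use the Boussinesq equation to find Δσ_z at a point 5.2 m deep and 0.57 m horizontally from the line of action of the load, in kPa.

Boussinesq vertical stress below a point load on an elastic half-space:
Δσ_z = 3P/(2πz²) · [1 + (r/z)²]^(−5/2)
r/z = 0.57/5.2 = 0.10962; [1+(r/z)²]^(−5/2) = 0.97058.
Δσ_z = 3×2270/(2π×5.2²) × 0.97058 = 40.083 × 0.97058 = 38.9 kPa

Δσ_z ≈ 38.9 kPa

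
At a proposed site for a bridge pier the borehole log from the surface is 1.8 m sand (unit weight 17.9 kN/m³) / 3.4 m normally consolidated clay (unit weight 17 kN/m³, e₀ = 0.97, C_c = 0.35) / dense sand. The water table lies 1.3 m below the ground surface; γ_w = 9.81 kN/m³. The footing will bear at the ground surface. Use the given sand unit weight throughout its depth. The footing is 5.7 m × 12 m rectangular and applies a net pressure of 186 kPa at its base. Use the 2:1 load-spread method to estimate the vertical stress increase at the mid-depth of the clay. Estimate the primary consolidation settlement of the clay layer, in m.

S_c ≈ 0.31 m

Mid-depth of clay below the ground surface: z = 1.8 + 3.4/2 = 3.5 m.
Total vertical stress at mid-clay: σ_v = 17.9×1.8 + 17×1.7 = 61.12 kPa.
Pore pressure: u = 9.81×(3.5 − 1.3) = 21.582 kPa.
Initial effective stress: σ'_0 = σ_v − u = 61.12 − 21.582 = 39.538 kPa.
Stress increase at mid-clay by the 2:1 spreading method:
Δσ = qBL/((B+z)(L+z)) = 186×5.7×12/((5.7+3.5)(12+3.5)) = 89.217 kPa
Final effective stress: σ'_f = σ'_0 + Δσ = 39.538 + 89.217 = 128.75 kPa.
Normally consolidated clay, so the full stress increment lies on the virgin compression line:
S_c = C_c·H/(1+e₀)·log₁₀(σ'_f/σ'_0) = 0.35×3.4/(1+0.97)×log₁₀(128.75/39.538)
    = 0.60406 × 0.51273 = 0.3097 m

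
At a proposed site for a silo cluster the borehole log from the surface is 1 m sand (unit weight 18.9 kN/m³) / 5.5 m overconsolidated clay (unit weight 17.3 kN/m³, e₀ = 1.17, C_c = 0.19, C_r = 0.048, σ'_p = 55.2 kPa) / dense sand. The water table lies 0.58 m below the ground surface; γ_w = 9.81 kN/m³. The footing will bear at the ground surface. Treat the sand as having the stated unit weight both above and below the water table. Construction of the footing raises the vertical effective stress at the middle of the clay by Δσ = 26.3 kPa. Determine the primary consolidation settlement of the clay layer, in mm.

S_c ≈ 46.7 mm

Mid-depth of clay below the ground surface: z = 1 + 5.5/2 = 3.75 m.
Total vertical stress at mid-clay: σ_v = 18.9×1 + 17.3×2.75 = 66.475 kPa.
Pore pressure: u = 9.81×(3.75 − 0.58) = 31.098 kPa.
Initial effective stress: σ'_0 = σ_v − u = 66.475 − 31.098 = 35.377 kPa.
Final effective stress: σ'_f = 35.377 + 26.3 = 61.677 kPa.
σ'_f = 61.677 > σ'_p = 55.2 kPa, so the stress path crosses the preconsolidation pressure — recompression up to σ'_p, then virgin compression beyond:
S_c = H/(1+e₀)·[C_r·log₁₀(σ'_p/σ'_0) + C_c·log₁₀(σ'_f/σ'_p)]
    = 5.5/2.17 × [0.048×log₁₀(55.2/35.377) + 0.19×log₁₀(61.677/55.2)]
    = 2.5346 × [0.0092745 + 0.009155] = 0.04671 m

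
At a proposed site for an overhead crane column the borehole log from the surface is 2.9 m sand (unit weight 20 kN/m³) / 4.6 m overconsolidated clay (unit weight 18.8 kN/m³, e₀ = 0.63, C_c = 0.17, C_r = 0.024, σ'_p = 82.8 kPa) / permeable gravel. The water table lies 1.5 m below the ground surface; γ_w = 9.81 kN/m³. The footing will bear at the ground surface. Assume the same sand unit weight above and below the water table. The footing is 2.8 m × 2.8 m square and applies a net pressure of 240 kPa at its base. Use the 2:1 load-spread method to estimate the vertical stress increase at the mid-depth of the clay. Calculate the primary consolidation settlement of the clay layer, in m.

Mid-depth of clay below the ground surface: z = 2.9 + 4.6/2 = 5.2 m.
Total vertical stress at mid-clay: σ_v = 20×2.9 + 18.8×2.3 = 101.24 kPa.
Pore pressure: u = 9.81×(5.2 − 1.5) = 36.297 kPa.
Initial effective stress: σ'_0 = σ_v − u = 101.24 − 36.297 = 64.943 kPa.
Stress increase at mid-clay by the 2:1 spreading method:
Δσ = qBL/((B+z)(L+z)) = 240×2.8×2.8/((2.8+5.2)(2.8+5.2)) = 29.4 kPa
Final effective stress: σ'_f = 64.943 + 29.4 = 94.343 kPa.
σ'_f = 94.343 > σ'_p = 82.8 kPa, so the stress path crosses the preconsolidation pressure — recompression up to σ'_p, then virgin compression beyond:
S_c = H/(1+e₀)·[C_r·log₁₀(σ'_p/σ'_0) + C_c·log₁₀(σ'_f/σ'_p)]
    = 4.6/1.63 × [0.024×log₁₀(82.8/64.943) + 0.17×log₁₀(94.343/82.8)]
    = 2.8221 × [0.002532 + 0.0096355] = 0.03434 m

S_c ≈ 0.0343 m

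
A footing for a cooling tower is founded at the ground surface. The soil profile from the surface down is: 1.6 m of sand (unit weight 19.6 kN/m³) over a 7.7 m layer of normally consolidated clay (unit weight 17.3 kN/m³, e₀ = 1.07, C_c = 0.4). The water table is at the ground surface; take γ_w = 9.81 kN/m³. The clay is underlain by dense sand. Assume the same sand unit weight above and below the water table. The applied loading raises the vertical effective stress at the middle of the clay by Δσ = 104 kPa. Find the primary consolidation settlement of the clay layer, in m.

Mid-depth of clay below the ground surface: z = 1.6 + 7.7/2 = 5.45 m.
Total vertical stress at mid-clay: σ_v = 19.6×1.6 + 17.3×3.85 = 97.965 kPa.
Pore pressure: u = 9.81×(5.45 − 0) = 53.465 kPa.
Initial effective stress: σ'_0 = σ_v − u = 97.965 − 53.465 = 44.5 kPa.
Final effective stress: σ'_f = σ'_0 + Δσ = 44.5 + 104 = 148.5 kPa.
Normally consolidated clay, so the full stress increment lies on the virgin compression line:
S_c = C_c·H/(1+e₀)·log₁₀(σ'_f/σ'_0) = 0.4×7.7/(1+1.07)×log₁₀(148.5/44.5)
    = 1.4879 × 0.52337 = 0.7787 m

S_c ≈ 0.779 m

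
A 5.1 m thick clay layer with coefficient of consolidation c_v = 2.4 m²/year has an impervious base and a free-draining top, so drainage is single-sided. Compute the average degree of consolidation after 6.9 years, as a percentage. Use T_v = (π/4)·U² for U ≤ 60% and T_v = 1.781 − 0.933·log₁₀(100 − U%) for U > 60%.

U ≈ 83.2 %

Drainage path length: H_d = H = 5.1 m (single drainage).
T_v = c_v·t/H_d² = 2.4×6.9/5.1² = 0.63668.
T_v = 0.63668 corresponds to the U > 60% branch:
U = 1 − 10^((1.781 − T_v)/0.933)/100 = 0.8315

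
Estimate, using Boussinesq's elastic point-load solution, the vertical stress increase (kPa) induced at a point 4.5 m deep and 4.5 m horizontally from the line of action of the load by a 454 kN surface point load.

Δσ_z ≈ 1.89 kPa

Boussinesq vertical stress below a point load on an elastic half-space:
Δσ_z = 3P/(2πz²) · [1 + (r/z)²]^(−5/2)
r/z = 4.5/4.5 = 1; [1+(r/z)²]^(−5/2) = 0.17678.
Δσ_z = 3×454/(2π×4.5²) × 0.17678 = 10.705 × 0.17678 = 1.892 kPa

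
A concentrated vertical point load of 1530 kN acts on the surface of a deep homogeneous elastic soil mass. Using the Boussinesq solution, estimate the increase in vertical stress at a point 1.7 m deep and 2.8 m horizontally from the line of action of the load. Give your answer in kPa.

Boussinesq vertical stress below a point load on an elastic half-space:
Δσ_z = 3P/(2πz²) · [1 + (r/z)²]^(−5/2)
r/z = 2.8/1.7 = 1.6471; [1+(r/z)²]^(−5/2) = 0.037648.
Δσ_z = 3×1530/(2π×1.7²) × 0.037648 = 252.78 × 0.037648 = 9.517 kPa

Δσ_z ≈ 9.52 kPa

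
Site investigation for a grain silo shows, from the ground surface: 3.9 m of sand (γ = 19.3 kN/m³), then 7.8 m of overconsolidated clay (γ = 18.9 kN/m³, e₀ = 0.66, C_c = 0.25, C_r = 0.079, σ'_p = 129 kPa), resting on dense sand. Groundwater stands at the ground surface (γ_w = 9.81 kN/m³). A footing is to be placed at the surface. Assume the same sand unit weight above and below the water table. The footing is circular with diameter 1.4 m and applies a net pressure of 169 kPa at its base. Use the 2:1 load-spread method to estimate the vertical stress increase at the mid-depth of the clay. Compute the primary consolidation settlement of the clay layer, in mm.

S_c ≈ 8.48 mm

Mid-depth of clay below the ground surface: z = 3.9 + 7.8/2 = 7.8 m.
Total vertical stress at mid-clay: σ_v = 19.3×3.9 + 18.9×3.9 = 148.98 kPa.
Pore pressure: u = 9.81×(7.8 − 0) = 76.518 kPa.
Initial effective stress: σ'_0 = σ_v − u = 148.98 − 76.518 = 72.462 kPa.
Stress increase at mid-clay by the 2:1 spreading method:
Δσ ≈ qD²/(D+z)² = 169×1.4²/(1.4+7.8)² = 3.9135 kPa
Final effective stress: σ'_f = 72.462 + 3.9135 = 76.376 kPa.
σ'_f = 76.376 ≤ σ'_p = 129 kPa, so the clay remains overconsolidated and only the recompression index applies:
S_c = C_r·H/(1+e₀)·log₁₀(σ'_f/σ'_0) = 0.079×7.8/1.66×log₁₀(76.376/72.462)
    = 0.37121 × 0.022847 = 0.008481 m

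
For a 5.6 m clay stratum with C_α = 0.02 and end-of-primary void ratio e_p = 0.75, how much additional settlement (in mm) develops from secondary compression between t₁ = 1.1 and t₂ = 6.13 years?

S_s ≈ 47.7 mm

Secondary compression: S_s = C_α·H/(1+e_p)·log₁₀(t₂/t₁)
S_s = 0.02×5.6/(1+0.75)×log₁₀(6.13/1.1)
    = 0.064 × 0.7461 = 0.04775 m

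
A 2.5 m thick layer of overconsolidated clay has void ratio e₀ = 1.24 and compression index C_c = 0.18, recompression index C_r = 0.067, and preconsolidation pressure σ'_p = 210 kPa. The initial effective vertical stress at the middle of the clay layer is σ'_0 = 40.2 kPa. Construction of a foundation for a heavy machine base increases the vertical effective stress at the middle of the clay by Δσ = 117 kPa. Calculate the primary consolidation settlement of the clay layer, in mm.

Final effective stress: σ'_f = 40.2 + 117 = 157.2 kPa.
σ'_f = 157.2 ≤ σ'_p = 210 kPa, so the clay remains overconsolidated and only the recompression index applies:
S_c = C_r·H/(1+e₀)·log₁₀(σ'_f/σ'_0) = 0.067×2.5/2.24×log₁₀(157.2/40.2)
    = 0.074779 × 0.59223 = 0.04429 m

S_c ≈ 44.3 mm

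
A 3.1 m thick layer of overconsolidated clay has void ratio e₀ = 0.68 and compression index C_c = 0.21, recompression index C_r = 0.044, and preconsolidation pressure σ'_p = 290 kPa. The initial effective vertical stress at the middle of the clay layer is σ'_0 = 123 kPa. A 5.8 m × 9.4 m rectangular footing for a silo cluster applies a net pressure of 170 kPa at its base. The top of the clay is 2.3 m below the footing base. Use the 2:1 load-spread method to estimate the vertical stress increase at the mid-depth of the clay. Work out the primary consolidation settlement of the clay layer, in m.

Mid-depth of clay below the footing base: z = 2.3 + 3.1/2 = 3.85 m.
Stress increase at mid-clay by the 2:1 spreading method:
Δσ = qBL/((B+z)(L+z)) = 170×5.8×9.4/((5.8+3.85)(9.4+3.85)) = 72.487 kPa
Final effective stress: σ'_f = 123 + 72.487 = 195.49 kPa.
σ'_f = 195.49 ≤ σ'_p = 290 kPa, so the clay remains overconsolidated and only the recompression index applies:
S_c = C_r·H/(1+e₀)·log₁₀(σ'_f/σ'_0) = 0.044×3.1/1.68×log₁₀(195.49/123)
    = 0.081189 × 0.20122 = 0.01634 m

S_c ≈ 0.0163 m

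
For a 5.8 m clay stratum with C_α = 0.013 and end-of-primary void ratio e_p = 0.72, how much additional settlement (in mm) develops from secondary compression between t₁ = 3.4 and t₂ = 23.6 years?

S_s ≈ 36.9 mm

Secondary compression: S_s = C_α·H/(1+e_p)·log₁₀(t₂/t₁)
S_s = 0.013×5.8/(1+0.72)×log₁₀(23.6/3.4)
    = 0.04384 × 0.8414 = 0.03689 m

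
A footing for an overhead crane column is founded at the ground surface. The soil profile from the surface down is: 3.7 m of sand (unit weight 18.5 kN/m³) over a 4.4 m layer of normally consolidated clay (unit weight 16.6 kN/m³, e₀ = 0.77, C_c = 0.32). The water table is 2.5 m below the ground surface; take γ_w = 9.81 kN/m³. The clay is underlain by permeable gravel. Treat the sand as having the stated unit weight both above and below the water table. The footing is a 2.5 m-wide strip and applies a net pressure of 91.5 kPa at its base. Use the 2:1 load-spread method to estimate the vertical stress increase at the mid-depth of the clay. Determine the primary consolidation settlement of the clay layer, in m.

S_c ≈ 0.111 m

Mid-depth of clay below the ground surface: z = 3.7 + 4.4/2 = 5.9 m.
Total vertical stress at mid-clay: σ_v = 18.5×3.7 + 16.6×2.2 = 104.97 kPa.
Pore pressure: u = 9.81×(5.9 − 2.5) = 33.354 kPa.
Initial effective stress: σ'_0 = σ_v − u = 104.97 − 33.354 = 71.616 kPa.
Stress increase at mid-clay by the 2:1 spreading method:
Δσ = qB/(B+z) = 91.5×2.5/(2.5+5.9) = 27.232 kPa
Final effective stress: σ'_f = σ'_0 + Δσ = 71.616 + 27.232 = 98.848 kPa.
Normally consolidated clay, so the full stress increment lies on the virgin compression line:
S_c = C_c·H/(1+e₀)·log₁₀(σ'_f/σ'_0) = 0.32×4.4/(1+0.77)×log₁₀(98.848/71.616)
    = 0.79548 × 0.13996 = 0.1113 m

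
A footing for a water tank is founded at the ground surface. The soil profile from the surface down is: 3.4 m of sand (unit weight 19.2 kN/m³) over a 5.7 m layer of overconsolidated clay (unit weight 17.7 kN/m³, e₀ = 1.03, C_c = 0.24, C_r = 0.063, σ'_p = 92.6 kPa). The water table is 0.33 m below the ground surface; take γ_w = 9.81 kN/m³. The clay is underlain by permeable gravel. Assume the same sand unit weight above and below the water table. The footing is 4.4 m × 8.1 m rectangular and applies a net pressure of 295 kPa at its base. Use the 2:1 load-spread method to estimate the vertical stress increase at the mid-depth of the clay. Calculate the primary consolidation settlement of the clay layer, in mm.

S_c ≈ 128 mm

Mid-depth of clay below the ground surface: z = 3.4 + 5.7/2 = 6.25 m.
Total vertical stress at mid-clay: σ_v = 19.2×3.4 + 17.7×2.85 = 115.72 kPa.
Pore pressure: u = 9.81×(6.25 − 0.33) = 58.075 kPa.
Initial effective stress: σ'_0 = σ_v − u = 115.72 − 58.075 = 57.645 kPa.
Stress increase at mid-clay by the 2:1 spreading method:
Δσ = qBL/((B+z)(L+z)) = 295×4.4×8.1/((4.4+6.25)(8.1+6.25)) = 68.795 kPa
Final effective stress: σ'_f = 57.645 + 68.795 = 126.44 kPa.
σ'_f = 126.44 > σ'_p = 92.6 kPa, so the stress path crosses the preconsolidation pressure — recompression up to σ'_p, then virgin compression beyond:
S_c = H/(1+e₀)·[C_r·log₁₀(σ'_p/σ'_0) + C_c·log₁₀(σ'_f/σ'_p)]
    = 5.7/2.03 × [0.063×log₁₀(92.6/57.645) + 0.24×log₁₀(126.44/92.6)]
    = 2.8079 × [0.012969 + 0.032466] = 0.1276 m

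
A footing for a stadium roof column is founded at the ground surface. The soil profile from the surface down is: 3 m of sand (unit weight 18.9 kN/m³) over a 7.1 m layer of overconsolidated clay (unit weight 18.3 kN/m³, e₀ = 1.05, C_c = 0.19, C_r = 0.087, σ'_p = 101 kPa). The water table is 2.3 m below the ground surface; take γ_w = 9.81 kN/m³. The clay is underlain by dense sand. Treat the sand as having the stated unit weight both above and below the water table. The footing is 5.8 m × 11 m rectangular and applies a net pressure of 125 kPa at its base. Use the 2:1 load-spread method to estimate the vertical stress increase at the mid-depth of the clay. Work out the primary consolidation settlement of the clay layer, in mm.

Mid-depth of clay below the ground surface: z = 3 + 7.1/2 = 6.55 m.
Total vertical stress at mid-clay: σ_v = 18.9×3 + 18.3×3.55 = 121.66 kPa.
Pore pressure: u = 9.81×(6.55 − 2.3) = 41.693 kPa.
Initial effective stress: σ'_0 = σ_v − u = 121.66 − 41.693 = 79.967 kPa.
Stress increase at mid-clay by the 2:1 spreading method:
Δσ = qBL/((B+z)(L+z)) = 125×5.8×11/((5.8+6.55)(11+6.55)) = 36.795 kPa
Final effective stress: σ'_f = 79.967 + 36.795 = 116.76 kPa.
σ'_f = 116.76 > σ'_p = 101 kPa, so the stress path crosses the preconsolidation pressure — recompression up to σ'_p, then virgin compression beyond:
S_c = H/(1+e₀)·[C_r·log₁₀(σ'_p/σ'_0) + C_c·log₁₀(σ'_f/σ'_p)]
    = 7.1/2.05 × [0.087×log₁₀(101/79.967) + 0.19×log₁₀(116.76/101)]
    = 3.4634 × [0.0088227 + 0.011965] = 0.072 m

S_c ≈ 72 mm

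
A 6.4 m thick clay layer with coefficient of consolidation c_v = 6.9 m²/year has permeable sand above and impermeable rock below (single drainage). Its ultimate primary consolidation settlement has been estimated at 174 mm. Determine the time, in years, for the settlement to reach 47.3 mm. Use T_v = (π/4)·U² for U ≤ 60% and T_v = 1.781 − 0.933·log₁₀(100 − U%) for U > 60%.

t ≈ 0.345 years

Drainage path length: H_d = H = 6.4 m (single drainage).
U = S(t)/S_ult = 47.3/174 = 0.2718.
U ≤ 60%: T_v = (π/4)·U² = (π/4)×0.27184² = 0.058038.
t = T_v·H_d²/c_v = 0.058038×6.4²/6.9 = 0.3445 years.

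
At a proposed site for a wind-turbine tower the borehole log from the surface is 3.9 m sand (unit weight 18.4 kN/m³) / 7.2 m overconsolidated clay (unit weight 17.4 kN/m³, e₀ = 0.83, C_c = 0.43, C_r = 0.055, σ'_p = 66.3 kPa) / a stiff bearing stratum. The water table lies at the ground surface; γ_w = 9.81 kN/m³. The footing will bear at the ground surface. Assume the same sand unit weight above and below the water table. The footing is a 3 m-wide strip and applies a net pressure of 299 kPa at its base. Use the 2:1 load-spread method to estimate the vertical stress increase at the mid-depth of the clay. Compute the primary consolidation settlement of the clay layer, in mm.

Mid-depth of clay below the ground surface: z = 3.9 + 7.2/2 = 7.5 m.
Total vertical stress at mid-clay: σ_v = 18.4×3.9 + 17.4×3.6 = 134.4 kPa.
Pore pressure: u = 9.81×(7.5 − 0) = 73.575 kPa.
Initial effective stress: σ'_0 = σ_v − u = 134.4 − 73.575 = 60.825 kPa.
Stress increase at mid-clay by the 2:1 spreading method:
Δσ = qB/(B+z) = 299×3/(3+7.5) = 85.429 kPa
Final effective stress: σ'_f = 60.825 + 85.429 = 146.25 kPa.
σ'_f = 146.25 > σ'_p = 66.3 kPa, so the stress path crosses the preconsolidation pressure — recompression up to σ'_p, then virgin compression beyond:
S_c = H/(1+e₀)·[C_r·log₁₀(σ'_p/σ'_0) + C_c·log₁₀(σ'_f/σ'_p)]
    = 7.2/1.83 × [0.055×log₁₀(66.3/60.825) + 0.43×log₁₀(146.25/66.3)]
    = 3.9344 × [0.0020587 + 0.14774] = 0.5894 m

S_c ≈ 589 mm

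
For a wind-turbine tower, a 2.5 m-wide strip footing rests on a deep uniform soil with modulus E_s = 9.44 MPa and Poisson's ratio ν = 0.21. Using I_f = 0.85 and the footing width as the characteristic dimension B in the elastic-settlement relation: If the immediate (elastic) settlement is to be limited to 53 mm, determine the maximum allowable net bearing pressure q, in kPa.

E_s = 9.44 MPa = 9440 kPa.
S_e = q·B·(1−ν²)/E_s · I_f  ⇒  q = S_e·E_s / (B·(1−ν²)·I_f).
q = 0.053 × 9440 / (2.5 × 0.9559 × 0.85) = 246.3 kPa

q ≈ 246 kPa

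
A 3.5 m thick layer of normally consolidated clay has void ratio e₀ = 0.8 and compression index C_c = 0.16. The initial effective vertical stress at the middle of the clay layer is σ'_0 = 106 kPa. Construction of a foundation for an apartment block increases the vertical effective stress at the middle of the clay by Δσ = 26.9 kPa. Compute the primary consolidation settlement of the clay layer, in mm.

S_c ≈ 30.6 mm

Final effective stress: σ'_f = σ'_0 + Δσ = 106 + 26.9 = 132.9 kPa.
Normally consolidated clay, so the full stress increment lies on the virgin compression line:
S_c = C_c·H/(1+e₀)·log₁₀(σ'_f/σ'_0) = 0.16×3.5/(1+0.8)×log₁₀(132.9/106)
    = 0.31111 × 0.098219 = 0.03056 m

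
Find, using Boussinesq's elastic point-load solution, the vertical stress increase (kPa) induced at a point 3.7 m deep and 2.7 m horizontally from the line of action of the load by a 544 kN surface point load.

Δσ_z ≈ 6.53 kPa

Boussinesq vertical stress below a point load on an elastic half-space:
Δσ_z = 3P/(2πz²) · [1 + (r/z)²]^(−5/2)
r/z = 2.7/3.7 = 0.72973; [1+(r/z)²]^(−5/2) = 0.34395.
Δσ_z = 3×544/(2π×3.7²) × 0.34395 = 18.973 × 0.34395 = 6.526 kPa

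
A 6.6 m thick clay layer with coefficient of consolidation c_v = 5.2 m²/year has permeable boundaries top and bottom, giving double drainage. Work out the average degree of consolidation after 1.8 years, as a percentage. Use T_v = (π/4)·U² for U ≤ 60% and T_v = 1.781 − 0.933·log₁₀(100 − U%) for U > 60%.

U ≈ 90.3 %

Drainage path length: H_d = H/2 = 3.3 m (double drainage).
T_v = c_v·t/H_d² = 5.2×1.8/3.3² = 0.8595.
T_v = 0.8595 corresponds to the U > 60% branch:
U = 1 − 10^((1.781 − T_v)/0.933)/100 = 0.9028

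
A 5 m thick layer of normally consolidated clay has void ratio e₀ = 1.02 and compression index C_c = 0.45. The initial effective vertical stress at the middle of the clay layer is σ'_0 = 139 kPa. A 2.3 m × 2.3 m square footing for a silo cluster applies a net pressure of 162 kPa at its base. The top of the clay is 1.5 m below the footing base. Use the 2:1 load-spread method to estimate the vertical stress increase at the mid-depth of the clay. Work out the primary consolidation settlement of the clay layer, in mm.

Mid-depth of clay below the footing base: z = 1.5 + 5/2 = 4 m.
Stress increase at mid-clay by the 2:1 spreading method:
Δσ = qBL/((B+z)(L+z)) = 162×2.3×2.3/((2.3+4)(2.3+4)) = 21.592 kPa
Final effective stress: σ'_f = σ'_0 + Δσ = 139 + 21.592 = 160.59 kPa.
Normally consolidated clay, so the full stress increment lies on the virgin compression line:
S_c = C_c·H/(1+e₀)·log₁₀(σ'_f/σ'_0) = 0.45×5/(1+1.02)×log₁₀(160.59/139)
    = 1.1139 × 0.062704 = 0.06985 m

S_c ≈ 69.8 mm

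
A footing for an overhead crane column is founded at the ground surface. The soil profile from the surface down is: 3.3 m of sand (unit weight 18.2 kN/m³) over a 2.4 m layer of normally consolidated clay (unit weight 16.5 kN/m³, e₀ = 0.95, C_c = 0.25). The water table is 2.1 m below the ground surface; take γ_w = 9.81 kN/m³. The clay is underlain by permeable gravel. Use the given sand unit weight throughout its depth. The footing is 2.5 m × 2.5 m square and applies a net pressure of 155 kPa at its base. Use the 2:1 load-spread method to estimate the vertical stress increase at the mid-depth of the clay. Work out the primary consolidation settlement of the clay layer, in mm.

S_c ≈ 40.2 mm

Mid-depth of clay below the ground surface: z = 3.3 + 2.4/2 = 4.5 m.
Total vertical stress at mid-clay: σ_v = 18.2×3.3 + 16.5×1.2 = 79.86 kPa.
Pore pressure: u = 9.81×(4.5 − 2.1) = 23.544 kPa.
Initial effective stress: σ'_0 = σ_v − u = 79.86 − 23.544 = 56.316 kPa.
Stress increase at mid-clay by the 2:1 spreading method:
Δσ = qBL/((B+z)(L+z)) = 155×2.5×2.5/((2.5+4.5)(2.5+4.5)) = 19.77 kPa
Final effective stress: σ'_f = σ'_0 + Δσ = 56.316 + 19.77 = 76.086 kPa.
Normally consolidated clay, so the full stress increment lies on the virgin compression line:
S_c = C_c·H/(1+e₀)·log₁₀(σ'_f/σ'_0) = 0.25×2.4/(1+0.95)×log₁₀(76.086/56.316)
    = 0.30769 × 0.13067 = 0.04021 m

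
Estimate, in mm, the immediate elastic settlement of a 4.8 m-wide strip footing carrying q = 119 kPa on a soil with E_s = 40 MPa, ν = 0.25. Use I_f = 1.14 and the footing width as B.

Immediate (elastic) settlement: S_e = q·B·(1−ν²)/E_s · I_f.
E_s = 40 MPa = 40000 kPa.
S_e = 119 × 4.8 × (1 − 0.25²) / 40000 × 1.14
    = 119 × 4.8 × 0.9375 / 40000 × 1.14
    = 0.01526 m = 15.26 mm

S_e ≈ 15.3 mm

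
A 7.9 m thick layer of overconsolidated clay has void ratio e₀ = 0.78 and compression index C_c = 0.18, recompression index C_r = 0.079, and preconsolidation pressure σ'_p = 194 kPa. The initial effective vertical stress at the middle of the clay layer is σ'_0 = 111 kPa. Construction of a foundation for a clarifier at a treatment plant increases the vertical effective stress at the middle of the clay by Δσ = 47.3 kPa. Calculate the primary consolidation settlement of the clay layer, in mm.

Final effective stress: σ'_f = 111 + 47.3 = 158.3 kPa.
σ'_f = 158.3 ≤ σ'_p = 194 kPa, so the clay remains overconsolidated and only the recompression index applies:
S_c = C_r·H/(1+e₀)·log₁₀(σ'_f/σ'_0) = 0.079×7.9/1.78×log₁₀(158.3/111)
    = 0.35062 × 0.15416 = 0.05405 m

S_c ≈ 54.1 mm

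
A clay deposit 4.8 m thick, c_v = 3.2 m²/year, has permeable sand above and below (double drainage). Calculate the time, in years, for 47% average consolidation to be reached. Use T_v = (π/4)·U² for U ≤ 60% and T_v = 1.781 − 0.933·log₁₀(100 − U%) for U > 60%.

t ≈ 0.312 years

Drainage path length: H_d = H/2 = 2.4 m (double drainage).
U ≤ 60%: T_v = (π/4)·U² = (π/4)×0.47² = 0.17349.
t = T_v·H_d²/c_v = 0.17349×2.4²/3.2 = 0.3123 years.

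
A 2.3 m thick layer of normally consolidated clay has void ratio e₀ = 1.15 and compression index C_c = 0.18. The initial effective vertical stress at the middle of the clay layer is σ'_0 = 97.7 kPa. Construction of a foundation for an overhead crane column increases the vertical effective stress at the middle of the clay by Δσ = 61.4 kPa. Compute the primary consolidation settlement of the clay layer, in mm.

S_c ≈ 40.8 mm

Final effective stress: σ'_f = σ'_0 + Δσ = 97.7 + 61.4 = 159.1 kPa.
Normally consolidated clay, so the full stress increment lies on the virgin compression line:
S_c = C_c·H/(1+e₀)·log₁₀(σ'_f/σ'_0) = 0.18×2.3/(1+1.15)×log₁₀(159.1/97.7)
    = 0.19256 × 0.21178 = 0.04078 m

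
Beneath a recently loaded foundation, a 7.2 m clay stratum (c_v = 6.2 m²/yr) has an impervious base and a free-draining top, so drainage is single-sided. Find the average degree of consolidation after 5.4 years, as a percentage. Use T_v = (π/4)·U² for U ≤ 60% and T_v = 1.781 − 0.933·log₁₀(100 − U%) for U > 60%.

U ≈ 83.5 %

Drainage path length: H_d = H = 7.2 m (single drainage).
T_v = c_v·t/H_d² = 6.2×5.4/7.2² = 0.64583.
T_v = 0.64583 corresponds to the U > 60% branch:
U = 1 − 10^((1.781 − T_v)/0.933)/100 = 0.8353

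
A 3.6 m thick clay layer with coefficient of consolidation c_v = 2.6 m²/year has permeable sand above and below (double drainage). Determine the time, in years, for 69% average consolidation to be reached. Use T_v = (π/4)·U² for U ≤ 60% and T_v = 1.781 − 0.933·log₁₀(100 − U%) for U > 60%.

t ≈ 0.485 years

Drainage path length: H_d = H/2 = 1.8 m (double drainage).
U > 60%: T_v = 1.781 − 0.933·log₁₀(100 − 69) = 0.38956.
t = T_v·H_d²/c_v = 0.38956×1.8²/2.6 = 0.4855 years.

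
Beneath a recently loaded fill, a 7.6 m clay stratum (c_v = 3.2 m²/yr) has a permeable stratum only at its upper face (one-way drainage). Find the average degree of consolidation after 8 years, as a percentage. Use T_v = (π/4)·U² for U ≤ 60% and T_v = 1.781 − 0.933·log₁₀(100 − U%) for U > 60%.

U ≈ 72.8 %

Drainage path length: H_d = H = 7.6 m (single drainage).
T_v = c_v·t/H_d² = 3.2×8/7.6² = 0.44321.
T_v = 0.44321 corresponds to the U > 60% branch:
U = 1 − 10^((1.781 − T_v)/0.933)/100 = 0.7284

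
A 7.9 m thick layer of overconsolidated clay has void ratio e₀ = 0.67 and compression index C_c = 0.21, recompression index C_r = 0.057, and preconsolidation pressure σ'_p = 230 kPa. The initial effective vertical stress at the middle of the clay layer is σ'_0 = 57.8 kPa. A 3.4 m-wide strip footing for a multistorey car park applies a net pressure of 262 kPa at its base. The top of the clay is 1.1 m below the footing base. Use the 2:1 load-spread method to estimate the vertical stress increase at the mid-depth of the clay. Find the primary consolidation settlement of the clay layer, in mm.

Mid-depth of clay below the footing base: z = 1.1 + 7.9/2 = 5.05 m.
Stress increase at mid-clay by the 2:1 spreading method:
Δσ = qB/(B+z) = 262×3.4/(3.4+5.05) = 105.42 kPa
Final effective stress: σ'_f = 57.8 + 105.42 = 163.22 kPa.
σ'_f = 163.22 ≤ σ'_p = 230 kPa, so the clay remains overconsolidated and only the recompression index applies:
S_c = C_r·H/(1+e₀)·log₁₀(σ'_f/σ'_0) = 0.057×7.9/1.67×log₁₀(163.22/57.8)
    = 0.26964 × 0.45085 = 0.1216 m

S_c ≈ 122 mm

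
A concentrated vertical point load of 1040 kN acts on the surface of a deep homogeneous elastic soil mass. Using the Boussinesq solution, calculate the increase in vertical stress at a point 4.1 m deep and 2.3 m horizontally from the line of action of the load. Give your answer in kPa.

Δσ_z ≈ 14.9 kPa

Boussinesq vertical stress below a point load on an elastic half-space:
Δσ_z = 3P/(2πz²) · [1 + (r/z)²]^(−5/2)
r/z = 2.3/4.1 = 0.56098; [1+(r/z)²]^(−5/2) = 0.50459.
Δσ_z = 3×1040/(2π×4.1²) × 0.50459 = 29.54 × 0.50459 = 14.91 kPa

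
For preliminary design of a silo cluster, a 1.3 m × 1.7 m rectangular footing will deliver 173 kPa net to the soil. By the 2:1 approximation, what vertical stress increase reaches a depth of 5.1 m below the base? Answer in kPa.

By the 2:1 method the load spreads at 1 horizontal : 2 vertical, so at depth z the loaded area has grown by z in each plan dimension:
Δσ = qBL/((B+z)(L+z)) = 173×1.3×1.7/((1.3+5.1)(1.7+5.1)) = 8.7852 kPa

Δσ_z ≈ 8.79 kPa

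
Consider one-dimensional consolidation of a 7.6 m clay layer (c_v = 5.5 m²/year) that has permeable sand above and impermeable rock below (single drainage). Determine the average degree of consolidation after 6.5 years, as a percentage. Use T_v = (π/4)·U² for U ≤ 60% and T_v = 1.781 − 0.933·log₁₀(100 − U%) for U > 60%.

Drainage path length: H_d = H = 7.6 m (single drainage).
T_v = c_v·t/H_d² = 5.5×6.5/7.6² = 0.61894.
T_v = 0.61894 corresponds to the U > 60% branch:
U = 1 − 10^((1.781 − T_v)/0.933)/100 = 0.824

U ≈ 82.4 %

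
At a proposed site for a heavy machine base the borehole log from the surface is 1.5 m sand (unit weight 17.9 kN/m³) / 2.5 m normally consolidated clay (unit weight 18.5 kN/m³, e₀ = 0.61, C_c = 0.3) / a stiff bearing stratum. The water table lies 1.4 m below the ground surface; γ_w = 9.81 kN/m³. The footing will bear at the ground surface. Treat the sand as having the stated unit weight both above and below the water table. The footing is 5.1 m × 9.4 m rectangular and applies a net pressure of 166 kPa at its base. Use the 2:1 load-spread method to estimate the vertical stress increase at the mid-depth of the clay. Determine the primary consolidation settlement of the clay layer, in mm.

S_c ≈ 240 mm

Mid-depth of clay below the ground surface: z = 1.5 + 2.5/2 = 2.75 m.
Total vertical stress at mid-clay: σ_v = 17.9×1.5 + 18.5×1.25 = 49.975 kPa.
Pore pressure: u = 9.81×(2.75 − 1.4) = 13.244 kPa.
Initial effective stress: σ'_0 = σ_v − u = 49.975 − 13.244 = 36.731 kPa.
Stress increase at mid-clay by the 2:1 spreading method:
Δσ = qBL/((B+z)(L+z)) = 166×5.1×9.4/((5.1+2.75)(9.4+2.75)) = 83.437 kPa
Final effective stress: σ'_f = σ'_0 + Δσ = 36.731 + 83.437 = 120.17 kPa.
Normally consolidated clay, so the full stress increment lies on the virgin compression line:
S_c = C_c·H/(1+e₀)·log₁₀(σ'_f/σ'_0) = 0.3×2.5/(1+0.61)×log₁₀(120.17/36.731)
    = 0.46584 × 0.51476 = 0.2398 m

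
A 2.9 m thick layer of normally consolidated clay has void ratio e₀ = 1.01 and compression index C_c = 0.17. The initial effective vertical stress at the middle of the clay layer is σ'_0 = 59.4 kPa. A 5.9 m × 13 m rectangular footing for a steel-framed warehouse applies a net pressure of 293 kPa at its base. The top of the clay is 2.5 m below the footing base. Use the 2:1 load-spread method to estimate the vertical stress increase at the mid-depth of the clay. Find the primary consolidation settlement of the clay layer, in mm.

S_c ≈ 126 mm

Mid-depth of clay below the footing base: z = 2.5 + 2.9/2 = 3.95 m.
Stress increase at mid-clay by the 2:1 spreading method:
Δσ = qBL/((B+z)(L+z)) = 293×5.9×13/((5.9+3.95)(13+3.95)) = 134.6 kPa
Final effective stress: σ'_f = σ'_0 + Δσ = 59.4 + 134.6 = 194 kPa.
Normally consolidated clay, so the full stress increment lies on the virgin compression line:
S_c = C_c·H/(1+e₀)·log₁₀(σ'_f/σ'_0) = 0.17×2.9/(1+1.01)×log₁₀(194/59.4)
    = 0.24527 × 0.51402 = 0.1261 m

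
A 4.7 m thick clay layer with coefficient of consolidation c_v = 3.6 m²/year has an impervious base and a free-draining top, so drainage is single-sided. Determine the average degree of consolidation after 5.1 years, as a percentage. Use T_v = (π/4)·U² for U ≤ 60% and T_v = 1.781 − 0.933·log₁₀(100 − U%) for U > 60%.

Drainage path length: H_d = H = 4.7 m (single drainage).
T_v = c_v·t/H_d² = 3.6×5.1/4.7² = 0.83115.
T_v = 0.83115 corresponds to the U > 60% branch:
U = 1 − 10^((1.781 − T_v)/0.933)/100 = 0.8958

U ≈ 89.6 %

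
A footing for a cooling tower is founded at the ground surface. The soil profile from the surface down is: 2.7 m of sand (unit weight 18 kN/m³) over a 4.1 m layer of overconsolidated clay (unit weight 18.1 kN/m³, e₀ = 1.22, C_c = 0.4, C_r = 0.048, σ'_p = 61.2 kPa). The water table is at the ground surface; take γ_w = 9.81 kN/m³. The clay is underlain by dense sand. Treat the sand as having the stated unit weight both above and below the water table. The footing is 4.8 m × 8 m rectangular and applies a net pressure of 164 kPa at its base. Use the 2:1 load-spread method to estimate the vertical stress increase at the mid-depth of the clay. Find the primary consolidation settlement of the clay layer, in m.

S_c ≈ 0.144 m

Mid-depth of clay below the ground surface: z = 2.7 + 4.1/2 = 4.75 m.
Total vertical stress at mid-clay: σ_v = 18×2.7 + 18.1×2.05 = 85.705 kPa.
Pore pressure: u = 9.81×(4.75 − 0) = 46.598 kPa.
Initial effective stress: σ'_0 = σ_v − u = 85.705 − 46.598 = 39.107 kPa.
Stress increase at mid-clay by the 2:1 spreading method:
Δσ = qBL/((B+z)(L+z)) = 164×4.8×8/((4.8+4.75)(8+4.75)) = 51.72 kPa
Final effective stress: σ'_f = 39.107 + 51.72 = 90.827 kPa.
σ'_f = 90.827 > σ'_p = 61.2 kPa, so the stress path crosses the preconsolidation pressure — recompression up to σ'_p, then virgin compression beyond:
S_c = H/(1+e₀)·[C_r·log₁₀(σ'_p/σ'_0) + C_c·log₁₀(σ'_f/σ'_p)]
    = 4.1/2.22 × [0.048×log₁₀(61.2/39.107) + 0.4×log₁₀(90.827/61.2)]
    = 1.8468 × [0.0093359 + 0.068585] = 0.1439 m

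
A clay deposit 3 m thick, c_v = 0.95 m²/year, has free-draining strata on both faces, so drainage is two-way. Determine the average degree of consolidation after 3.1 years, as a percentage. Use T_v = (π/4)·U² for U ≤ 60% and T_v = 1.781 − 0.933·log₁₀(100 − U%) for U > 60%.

Drainage path length: H_d = H/2 = 1.5 m (double drainage).
T_v = c_v·t/H_d² = 0.95×3.1/1.5² = 1.3089.
T_v = 1.3089 corresponds to the U > 60% branch:
U = 1 − 10^((1.781 − T_v)/0.933)/100 = 0.9679

U ≈ 96.8 %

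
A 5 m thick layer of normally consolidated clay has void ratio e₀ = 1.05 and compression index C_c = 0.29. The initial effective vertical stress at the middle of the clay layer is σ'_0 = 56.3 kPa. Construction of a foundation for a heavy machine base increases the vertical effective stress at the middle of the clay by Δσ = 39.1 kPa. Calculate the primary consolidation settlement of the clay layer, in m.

Final effective stress: σ'_f = σ'_0 + Δσ = 56.3 + 39.1 = 95.4 kPa.
Normally consolidated clay, so the full stress increment lies on the virgin compression line:
S_c = C_c·H/(1+e₀)·log₁₀(σ'_f/σ'_0) = 0.29×5/(1+1.05)×log₁₀(95.4/56.3)
    = 0.70732 × 0.22904 = 0.162 m

S_c ≈ 0.162 m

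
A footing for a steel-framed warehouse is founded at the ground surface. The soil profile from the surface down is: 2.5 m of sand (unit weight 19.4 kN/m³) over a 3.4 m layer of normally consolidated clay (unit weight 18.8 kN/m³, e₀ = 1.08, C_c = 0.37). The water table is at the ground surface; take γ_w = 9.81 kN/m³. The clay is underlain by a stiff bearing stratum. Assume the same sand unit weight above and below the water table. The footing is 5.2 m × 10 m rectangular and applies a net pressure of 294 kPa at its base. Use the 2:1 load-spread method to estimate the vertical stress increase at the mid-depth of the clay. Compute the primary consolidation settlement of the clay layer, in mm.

S_c ≈ 359 mm

Mid-depth of clay below the ground surface: z = 2.5 + 3.4/2 = 4.2 m.
Total vertical stress at mid-clay: σ_v = 19.4×2.5 + 18.8×1.7 = 80.46 kPa.
Pore pressure: u = 9.81×(4.2 − 0) = 41.202 kPa.
Initial effective stress: σ'_0 = σ_v − u = 80.46 − 41.202 = 39.258 kPa.
Stress increase at mid-clay by the 2:1 spreading method:
Δσ = qBL/((B+z)(L+z)) = 294×5.2×10/((5.2+4.2)(10+4.2)) = 114.53 kPa
Final effective stress: σ'_f = σ'_0 + Δσ = 39.258 + 114.53 = 153.79 kPa.
Normally consolidated clay, so the full stress increment lies on the virgin compression line:
S_c = C_c·H/(1+e₀)·log₁₀(σ'_f/σ'_0) = 0.37×3.4/(1+1.08)×log₁₀(153.79/39.258)
    = 0.60481 × 0.593 = 0.3587 m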